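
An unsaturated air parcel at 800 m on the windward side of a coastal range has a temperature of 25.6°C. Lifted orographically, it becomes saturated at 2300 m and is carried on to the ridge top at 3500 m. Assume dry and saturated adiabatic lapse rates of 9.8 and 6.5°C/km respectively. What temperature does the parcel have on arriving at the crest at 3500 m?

800–2300 m, dry: Δz = 1.5 km ⇒ ΔT = -14.7°C; T = 10.9°C
2300–3500 m, saturated: Δz = 1.2 km ⇒ ΔT = -7.8°C; T = 3.1°C

3.1°C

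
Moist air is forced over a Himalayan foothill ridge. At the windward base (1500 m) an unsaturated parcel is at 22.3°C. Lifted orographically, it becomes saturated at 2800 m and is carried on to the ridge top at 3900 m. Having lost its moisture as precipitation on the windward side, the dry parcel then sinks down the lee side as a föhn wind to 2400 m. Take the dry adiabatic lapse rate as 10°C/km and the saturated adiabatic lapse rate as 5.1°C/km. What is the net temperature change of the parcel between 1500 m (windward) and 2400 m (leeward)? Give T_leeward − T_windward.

-3.61°C

1500–2800 m, dry: Δz = 1.3 km ⇒ ΔT = -13°C; T = 9.3°C
2800–3900 m, saturated: Δz = 1.1 km ⇒ ΔT = -5.61°C; T = 3.69°C
3900–2400 m, dry descent: Δz = 1.5 km ⇒ ΔT = +15°C; T = 18.69°C
Net change vs windward start: 18.69 − 22.3 = -3.61°C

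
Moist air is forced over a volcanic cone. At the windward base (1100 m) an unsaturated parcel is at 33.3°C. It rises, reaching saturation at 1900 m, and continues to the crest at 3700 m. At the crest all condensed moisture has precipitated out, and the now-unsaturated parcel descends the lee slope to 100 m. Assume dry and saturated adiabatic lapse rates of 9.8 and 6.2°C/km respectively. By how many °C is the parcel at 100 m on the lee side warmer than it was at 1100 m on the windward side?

Dry to 1900 m: -9.8 × 0.8 km = -7.84°C, so T = 25.46°C.
Saturated to 3700 m: -6.2 × 1.8 km = -11.16°C, so T = 14.3°C.
Dry descent to 100 m: +9.8 × 3.6 km = +35.28°C, so T = 49.58°C.
Net change vs windward start: 49.58 − 33.3 = +16.28°C

+16.28°C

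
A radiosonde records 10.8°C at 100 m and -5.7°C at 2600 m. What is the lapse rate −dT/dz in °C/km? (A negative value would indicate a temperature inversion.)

6.6°C/km

Γ = −ΔT/Δz = (10.8 − (-5.7)) / (2600 − 100) m
  = 16.5°C / 2.5 km = 6.6°C/km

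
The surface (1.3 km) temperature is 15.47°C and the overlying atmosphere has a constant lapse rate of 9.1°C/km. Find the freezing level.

Height above start = (15.47 − 0) / 9.1 = 1.7 km
Altitude = 1300 m + 1700 m = 3000 m

3 km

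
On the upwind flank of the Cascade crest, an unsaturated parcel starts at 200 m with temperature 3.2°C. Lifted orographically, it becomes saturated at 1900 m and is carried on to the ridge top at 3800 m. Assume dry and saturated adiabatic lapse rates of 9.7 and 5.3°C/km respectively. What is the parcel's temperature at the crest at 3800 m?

-23.36°C

200 → 1900 m (dry, 9.7°C/km): ΔT = -9.7 × 1.7 = -16.49°C → T = -13.29°C
1900 → 3800 m (saturated, 5.3°C/km): ΔT = -5.3 × 1.9 = -10.07°C → T = -23.36°C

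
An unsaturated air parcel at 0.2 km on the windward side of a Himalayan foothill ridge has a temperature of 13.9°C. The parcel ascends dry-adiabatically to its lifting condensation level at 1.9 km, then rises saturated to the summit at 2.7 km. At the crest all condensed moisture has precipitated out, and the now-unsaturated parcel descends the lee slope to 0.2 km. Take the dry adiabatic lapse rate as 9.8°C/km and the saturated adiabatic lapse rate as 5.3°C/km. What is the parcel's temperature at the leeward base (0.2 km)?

Dry to 1900 m: -9.8 × 1.7 km = -16.66°C, so T = -2.76°C.
Saturated to 2700 m: -5.3 × 0.8 km = -4.24°C, so T = -7°C.
Dry descent to 200 m: +9.8 × 2.5 km = +24.5°C, so T = 17.5°C.

17.5°C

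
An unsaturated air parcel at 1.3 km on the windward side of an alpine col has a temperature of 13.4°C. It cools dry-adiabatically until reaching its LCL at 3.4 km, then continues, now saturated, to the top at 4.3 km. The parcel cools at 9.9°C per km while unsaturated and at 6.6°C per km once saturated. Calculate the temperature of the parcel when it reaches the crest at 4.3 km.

-13.33°C

Dry to 3400 m: -9.9 × 2.1 km = -20.79°C, so T = -7.39°C.
Saturated to 4300 m: -6.6 × 0.9 km = -5.94°C, so T = -13.33°C.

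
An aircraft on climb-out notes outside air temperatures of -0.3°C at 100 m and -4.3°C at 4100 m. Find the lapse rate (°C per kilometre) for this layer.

1°C/km

Γ = −ΔT/Δz = (-0.3 − (-4.3)) / (4100 − 100) m
  = 4°C / 4 km = 1°C/km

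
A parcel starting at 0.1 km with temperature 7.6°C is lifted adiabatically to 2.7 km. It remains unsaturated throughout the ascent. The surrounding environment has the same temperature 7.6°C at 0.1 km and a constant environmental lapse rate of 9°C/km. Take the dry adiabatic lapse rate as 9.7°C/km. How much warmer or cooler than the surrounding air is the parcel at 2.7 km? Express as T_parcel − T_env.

Parcel:
  100–2700 m, dry: Δz = 2.6 km ⇒ ΔT = -25.22°C; T = -17.62°C
Environment:
  100–2700 m, environment: Δz = 2.6 km ⇒ ΔT = -23.4°C; T = -15.8°C
T_parcel − T_env = -17.62 − (-15.8) = -1.82°C

-1.82°C (parcel cooler than environment)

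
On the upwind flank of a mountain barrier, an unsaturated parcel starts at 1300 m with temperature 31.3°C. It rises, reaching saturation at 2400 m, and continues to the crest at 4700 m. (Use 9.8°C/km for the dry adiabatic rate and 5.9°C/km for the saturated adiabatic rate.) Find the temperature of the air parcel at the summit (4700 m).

6.95°C

1300 → 2400 m (dry, 9.8°C/km): ΔT = -9.8 × 1.1 = -10.78°C → T = 20.52°C
2400 → 4700 m (saturated, 5.9°C/km): ΔT = -5.9 × 2.3 = -13.57°C → T = 6.95°C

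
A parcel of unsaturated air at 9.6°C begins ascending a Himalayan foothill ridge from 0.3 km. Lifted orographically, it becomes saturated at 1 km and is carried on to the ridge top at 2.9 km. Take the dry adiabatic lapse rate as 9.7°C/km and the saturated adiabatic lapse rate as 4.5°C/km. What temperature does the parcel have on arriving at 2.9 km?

-5.74°C

Dry to 1000 m: -9.7 × 0.7 km = -6.79°C, so T = 2.81°C.
Saturated to 2900 m: -4.5 × 1.9 km = -8.55°C, so T = -5.74°C.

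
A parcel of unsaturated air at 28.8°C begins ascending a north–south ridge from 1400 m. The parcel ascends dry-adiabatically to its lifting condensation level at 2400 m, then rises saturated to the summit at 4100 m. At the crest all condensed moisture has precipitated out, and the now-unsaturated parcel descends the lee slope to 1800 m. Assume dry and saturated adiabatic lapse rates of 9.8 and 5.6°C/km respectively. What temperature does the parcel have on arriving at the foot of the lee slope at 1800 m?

32.02°C

From 1400 m to 2400 m (dry): cools by 9.8 × 1 = 9.8°C, giving 19°C.
From 2400 m to 4100 m (saturated): cools by 5.6 × 1.7 = 9.52°C, giving 9.48°C.
From 4100 m to 1800 m (dry descent): warms by 9.8 × 2.3 = 22.54°C, giving 32.02°C.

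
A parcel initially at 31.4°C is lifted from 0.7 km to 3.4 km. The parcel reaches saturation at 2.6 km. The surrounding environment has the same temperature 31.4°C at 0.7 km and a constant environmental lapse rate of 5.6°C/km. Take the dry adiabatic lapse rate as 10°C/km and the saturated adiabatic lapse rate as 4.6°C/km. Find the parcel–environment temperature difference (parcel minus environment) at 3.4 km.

Parcel:
  Dry to 2600 m: -10 × 1.9 km = -19°C, so T = 12.4°C.
  Saturated to 3400 m: -4.6 × 0.8 km = -3.68°C, so T = 8.72°C.
Environment:
  Environment to 3400 m: -5.6 × 2.7 km = -15.12°C, so T = 16.28°C.
T_parcel − T_env = 8.72 − 16.28 = -7.56°C

-7.56°C (parcel cooler than environment)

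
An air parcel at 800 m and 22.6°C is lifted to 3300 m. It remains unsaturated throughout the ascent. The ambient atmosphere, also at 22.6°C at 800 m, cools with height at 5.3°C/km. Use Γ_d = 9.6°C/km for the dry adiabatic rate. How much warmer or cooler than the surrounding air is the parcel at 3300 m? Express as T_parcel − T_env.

-10.75°C (parcel cooler than environment)

Parcel:
  Dry to 3300 m: -9.6 × 2.5 km = -24°C, so T = -1.4°C.
Environment:
  Environment to 3300 m: -5.3 × 2.5 km = -13.25°C, so T = 9.35°C.
T_parcel − T_env = -1.4 − 9.35 = -10.75°C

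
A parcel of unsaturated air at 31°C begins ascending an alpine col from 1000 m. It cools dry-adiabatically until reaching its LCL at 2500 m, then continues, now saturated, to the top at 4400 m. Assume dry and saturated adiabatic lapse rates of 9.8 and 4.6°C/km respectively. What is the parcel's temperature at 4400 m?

7.56°C

From 1000 m to 2500 m (dry): cools by 9.8 × 1.5 = 14.7°C, giving 16.3°C.
From 2500 m to 4400 m (saturated): cools by 4.6 × 1.9 = 8.74°C, giving 7.56°C.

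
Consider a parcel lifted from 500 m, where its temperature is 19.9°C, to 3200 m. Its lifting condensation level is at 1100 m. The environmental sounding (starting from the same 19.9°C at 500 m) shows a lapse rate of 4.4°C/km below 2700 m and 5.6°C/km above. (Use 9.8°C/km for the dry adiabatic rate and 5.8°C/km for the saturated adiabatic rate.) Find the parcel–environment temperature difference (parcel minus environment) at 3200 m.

Parcel:
  From 500 m to 1100 m (dry): cools by 9.8 × 0.6 = 5.88°C, giving 14.02°C.
  From 1100 m to 3200 m (saturated): cools by 5.8 × 2.1 = 12.18°C, giving 1.84°C.
Environment:
  From 500 m to 2700 m (environment, lower layer): cools by 4.4 × 2.2 = 9.68°C, giving 10.22°C.
  From 2700 m to 3200 m (environment, upper layer): cools by 5.6 × 0.5 = 2.8°C, giving 7.42°C.
T_parcel − T_env = 1.84 − 7.42 = -5.58°C

-5.58°C (parcel cooler than environment)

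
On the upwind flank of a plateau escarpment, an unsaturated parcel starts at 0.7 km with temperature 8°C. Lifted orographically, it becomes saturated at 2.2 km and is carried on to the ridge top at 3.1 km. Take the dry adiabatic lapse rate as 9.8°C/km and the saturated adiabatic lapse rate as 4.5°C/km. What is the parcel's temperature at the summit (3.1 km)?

-10.75°C

From 700 m to 2200 m (dry): cools by 9.8 × 1.5 = 14.7°C, giving -6.7°C.
From 2200 m to 3100 m (saturated): cools by 4.5 × 0.9 = 4.05°C, giving -10.75°C.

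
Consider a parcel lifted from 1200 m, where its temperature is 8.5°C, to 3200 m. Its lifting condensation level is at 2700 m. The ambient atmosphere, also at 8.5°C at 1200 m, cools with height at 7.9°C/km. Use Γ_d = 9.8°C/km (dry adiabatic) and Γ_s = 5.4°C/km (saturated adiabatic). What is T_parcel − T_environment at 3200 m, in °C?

Parcel:
  Dry to 2700 m: -9.8 × 1.5 km = -14.7°C, so T = -6.2°C.
  Saturated to 3200 m: -5.4 × 0.5 km = -2.7°C, so T = -8.9°C.
Environment:
  Environment to 3200 m: -7.9 × 2 km = -15.8°C, so T = -7.3°C.
T_parcel − T_env = -8.9 − (-7.3) = -1.6°C

-1.6°C (parcel cooler than environment)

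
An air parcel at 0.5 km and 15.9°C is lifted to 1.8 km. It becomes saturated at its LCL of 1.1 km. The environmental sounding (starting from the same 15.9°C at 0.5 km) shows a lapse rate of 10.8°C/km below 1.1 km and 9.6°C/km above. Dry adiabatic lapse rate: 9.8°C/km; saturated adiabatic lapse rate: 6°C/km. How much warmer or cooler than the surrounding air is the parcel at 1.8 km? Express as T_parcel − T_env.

+3.12°C (parcel warmer than environment)

Parcel:
  Dry to 1100 m: -9.8 × 0.6 km = -5.88°C, so T = 10.02°C.
  Saturated to 1800 m: -6 × 0.7 km = -4.2°C, so T = 5.82°C.
Environment:
  Environment, lower layer to 1100 m: -10.8 × 0.6 km = -6.48°C, so T = 9.42°C.
  Environment, upper layer to 1800 m: -9.6 × 0.7 km = -6.72°C, so T = 2.7°C.
T_parcel − T_env = 5.82 − 2.7 = +3.12°C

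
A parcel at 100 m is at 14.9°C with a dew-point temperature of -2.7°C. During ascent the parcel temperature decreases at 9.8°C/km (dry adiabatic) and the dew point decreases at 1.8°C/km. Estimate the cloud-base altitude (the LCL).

T and T_d converge at 9.8 − 1.8 = 8°C per km
Height above start = (14.9 − (-2.7)) / 8 = 2.2 km
LCL altitude = 100 m + 2200 m = 2300 m

2300 m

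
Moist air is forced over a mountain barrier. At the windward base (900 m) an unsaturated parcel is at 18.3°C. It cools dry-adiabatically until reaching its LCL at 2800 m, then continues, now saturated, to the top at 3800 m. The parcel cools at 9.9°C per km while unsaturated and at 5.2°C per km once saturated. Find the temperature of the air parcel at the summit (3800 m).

-5.71°C

900 → 2800 m (dry, 9.9°C/km): ΔT = -9.9 × 1.9 = -18.81°C → T = -0.51°C
2800 → 3800 m (saturated, 5.2°C/km): ΔT = -5.2 × 1 = -5.2°C → T = -5.71°C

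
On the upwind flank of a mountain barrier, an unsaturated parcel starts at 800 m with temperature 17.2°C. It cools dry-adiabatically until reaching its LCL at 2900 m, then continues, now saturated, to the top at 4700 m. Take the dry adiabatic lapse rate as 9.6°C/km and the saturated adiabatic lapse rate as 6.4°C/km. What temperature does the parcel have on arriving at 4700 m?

-14.48°C

800 → 2900 m (dry, 9.6°C/km): ΔT = -9.6 × 2.1 = -20.16°C → T = -2.96°C
2900 → 4700 m (saturated, 6.4°C/km): ΔT = -6.4 × 1.8 = -11.52°C → T = -14.48°C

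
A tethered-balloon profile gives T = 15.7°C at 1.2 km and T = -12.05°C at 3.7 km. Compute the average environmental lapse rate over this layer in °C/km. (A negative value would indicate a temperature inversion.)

11.1°C/km

Γ = −ΔT/Δz = (15.7 − (-12.05)) / (3700 − 1200) m
  = 27.75°C / 2.5 km = 11.1°C/km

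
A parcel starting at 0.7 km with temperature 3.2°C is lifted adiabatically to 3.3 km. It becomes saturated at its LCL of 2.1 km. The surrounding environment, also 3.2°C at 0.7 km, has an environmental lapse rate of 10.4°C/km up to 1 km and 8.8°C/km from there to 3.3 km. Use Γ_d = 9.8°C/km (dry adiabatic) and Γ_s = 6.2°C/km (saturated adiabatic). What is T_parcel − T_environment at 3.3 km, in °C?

+2.2°C (parcel warmer than environment)

Parcel:
  700–2100 m, dry: Δz = 1.4 km ⇒ ΔT = -13.72°C; T = -10.52°C
  2100–3300 m, saturated: Δz = 1.2 km ⇒ ΔT = -7.44°C; T = -17.96°C
Environment:
  700–1000 m, environment, lower layer: Δz = 0.3 km ⇒ ΔT = -3.12°C; T = 0.08°C
  1000–3300 m, environment, upper layer: Δz = 2.3 km ⇒ ΔT = -20.24°C; T = -20.16°C
T_parcel − T_env = -17.96 − (-20.16) = +2.2°C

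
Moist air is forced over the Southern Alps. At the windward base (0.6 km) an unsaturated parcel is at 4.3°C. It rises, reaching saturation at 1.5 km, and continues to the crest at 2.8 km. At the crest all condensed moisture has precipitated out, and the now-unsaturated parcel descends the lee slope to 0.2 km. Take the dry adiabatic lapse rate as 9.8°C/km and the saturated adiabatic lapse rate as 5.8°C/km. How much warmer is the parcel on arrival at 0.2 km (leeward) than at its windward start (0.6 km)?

+9.12°C

Dry to 1500 m: -9.8 × 0.9 km = -8.82°C, so T = -4.52°C.
Saturated to 2800 m: -5.8 × 1.3 km = -7.54°C, so T = -12.06°C.
Dry descent to 200 m: +9.8 × 2.6 km = +25.48°C, so T = 13.42°C.
Net change vs windward start: 13.42 − 4.3 = +9.12°C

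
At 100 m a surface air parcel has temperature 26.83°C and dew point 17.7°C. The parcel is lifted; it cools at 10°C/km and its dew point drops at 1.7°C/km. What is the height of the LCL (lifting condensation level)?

1200 m

T and T_d converge at 10 − 1.7 = 8.3°C per km
Height above start = (26.83 − 17.7) / 8.3 = 1.1 km
LCL altitude = 100 m + 1100 m = 1200 m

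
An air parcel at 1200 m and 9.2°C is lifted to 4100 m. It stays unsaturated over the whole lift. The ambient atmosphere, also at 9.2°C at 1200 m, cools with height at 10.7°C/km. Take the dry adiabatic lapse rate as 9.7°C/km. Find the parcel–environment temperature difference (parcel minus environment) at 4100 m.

+2.9°C (parcel warmer than environment)

Parcel:
  Dry to 4100 m: -9.7 × 2.9 km = -28.13°C, so T = -18.93°C.
Environment:
  Environment to 4100 m: -10.7 × 2.9 km = -31.03°C, so T = -21.83°C.
T_parcel − T_env = -18.93 − (-21.83) = +2.9°C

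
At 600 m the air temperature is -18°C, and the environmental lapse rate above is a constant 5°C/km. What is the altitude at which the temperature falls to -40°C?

5000 m

Height above start = (-18 − (-40)) / 5 = 4.4 km
Altitude = 600 m + 4400 m = 5000 m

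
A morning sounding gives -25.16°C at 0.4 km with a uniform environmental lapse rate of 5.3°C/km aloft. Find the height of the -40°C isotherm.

Height above start = (-25.16 − (-40)) / 5.3 = 2.8 km
Altitude = 400 m + 2800 m = 3200 m

3.2 km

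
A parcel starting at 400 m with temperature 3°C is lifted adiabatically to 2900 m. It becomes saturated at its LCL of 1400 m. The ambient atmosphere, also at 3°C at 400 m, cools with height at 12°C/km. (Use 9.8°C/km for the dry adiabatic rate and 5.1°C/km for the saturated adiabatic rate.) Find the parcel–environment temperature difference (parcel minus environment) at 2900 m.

Parcel:
  From 400 m to 1400 m (dry): cools by 9.8 × 1 = 9.8°C, giving -6.8°C.
  From 1400 m to 2900 m (saturated): cools by 5.1 × 1.5 = 7.65°C, giving -14.45°C.
Environment:
  From 400 m to 2900 m (environment): cools by 12 × 2.5 = 30°C, giving -27°C.
T_parcel − T_env = -14.45 − (-27) = +12.55°C

+12.55°C (parcel warmer than environment)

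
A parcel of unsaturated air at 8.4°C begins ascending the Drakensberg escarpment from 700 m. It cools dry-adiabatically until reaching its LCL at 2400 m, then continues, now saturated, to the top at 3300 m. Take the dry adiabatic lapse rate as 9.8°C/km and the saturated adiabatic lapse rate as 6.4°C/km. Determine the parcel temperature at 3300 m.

-14.02°C

700 → 2400 m (dry, 9.8°C/km): ΔT = -9.8 × 1.7 = -16.66°C → T = -8.26°C
2400 → 3300 m (saturated, 6.4°C/km): ΔT = -6.4 × 0.9 = -5.76°C → T = -14.02°C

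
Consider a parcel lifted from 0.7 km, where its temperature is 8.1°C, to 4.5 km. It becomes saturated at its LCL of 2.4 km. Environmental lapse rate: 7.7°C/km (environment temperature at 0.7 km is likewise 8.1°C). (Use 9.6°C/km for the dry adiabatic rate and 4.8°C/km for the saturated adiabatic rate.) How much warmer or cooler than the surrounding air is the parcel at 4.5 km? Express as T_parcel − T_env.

+2.86°C (parcel warmer than environment)

Parcel:
  Dry to 2400 m: -9.6 × 1.7 km = -16.32°C, so T = -8.22°C.
  Saturated to 4500 m: -4.8 × 2.1 km = -10.08°C, so T = -18.3°C.
Environment:
  Environment to 4500 m: -7.7 × 3.8 km = -29.26°C, so T = -21.16°C.
T_parcel − T_env = -18.3 − (-21.16) = +2.86°C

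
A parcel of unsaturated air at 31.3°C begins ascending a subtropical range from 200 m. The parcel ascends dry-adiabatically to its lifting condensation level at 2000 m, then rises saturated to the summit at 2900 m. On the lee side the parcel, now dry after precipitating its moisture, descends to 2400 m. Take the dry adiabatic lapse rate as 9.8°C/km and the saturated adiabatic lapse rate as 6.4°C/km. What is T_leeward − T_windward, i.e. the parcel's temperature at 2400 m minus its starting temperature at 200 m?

-18.5°C

200 → 2000 m (dry, 9.8°C/km): ΔT = -9.8 × 1.8 = -17.64°C → T = 13.66°C
2000 → 2900 m (saturated, 6.4°C/km): ΔT = -6.4 × 0.9 = -5.76°C → T = 7.9°C
2900 → 2400 m (dry descent, 9.8°C/km): ΔT = +9.8 × 0.5 = +4.9°C → T = 12.8°C
Net change vs windward start: 12.8 − 31.3 = -18.5°C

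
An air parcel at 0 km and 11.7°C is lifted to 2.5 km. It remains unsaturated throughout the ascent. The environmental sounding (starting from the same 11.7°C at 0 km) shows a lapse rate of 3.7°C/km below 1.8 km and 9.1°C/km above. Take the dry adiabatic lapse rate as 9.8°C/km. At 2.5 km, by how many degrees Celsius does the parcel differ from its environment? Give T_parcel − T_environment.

Parcel:
  From 0 m to 2500 m (dry): cools by 9.8 × 2.5 = 24.5°C, giving -12.8°C.
Environment:
  From 0 m to 1800 m (environment, lower layer): cools by 3.7 × 1.8 = 6.66°C, giving 5.04°C.
  From 1800 m to 2500 m (environment, upper layer): cools by 9.1 × 0.7 = 6.37°C, giving -1.33°C.
T_parcel − T_env = -12.8 − (-1.33) = -11.47°C

-11.47°C (parcel cooler than environment)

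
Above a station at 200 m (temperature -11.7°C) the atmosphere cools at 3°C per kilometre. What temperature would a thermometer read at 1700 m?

-16.2°C

From 200 m to 1700 m (environmental): cools by 3 × 1.5 = 4.5°C, giving -16.2°C.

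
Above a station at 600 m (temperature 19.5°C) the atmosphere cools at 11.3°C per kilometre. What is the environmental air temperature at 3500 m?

-13.27°C

600–3500 m, environmental: Δz = 2.9 km ⇒ ΔT = -32.77°C; T = -13.27°C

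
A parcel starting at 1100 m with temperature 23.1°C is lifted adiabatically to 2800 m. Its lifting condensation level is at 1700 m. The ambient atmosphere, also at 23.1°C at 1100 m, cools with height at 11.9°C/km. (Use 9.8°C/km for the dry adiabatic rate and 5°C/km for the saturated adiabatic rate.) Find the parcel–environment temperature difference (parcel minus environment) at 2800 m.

Parcel:
  1100 → 1700 m (dry, 9.8°C/km): ΔT = -9.8 × 0.6 = -5.88°C → T = 17.22°C
  1700 → 2800 m (saturated, 5°C/km): ΔT = -5 × 1.1 = -5.5°C → T = 11.72°C
Environment:
  1100 → 2800 m (environment, 11.9°C/km): ΔT = -11.9 × 1.7 = -20.23°C → T = 2.87°C
T_parcel − T_env = 11.72 − 2.87 = +8.85°C

+8.85°C (parcel warmer than environment)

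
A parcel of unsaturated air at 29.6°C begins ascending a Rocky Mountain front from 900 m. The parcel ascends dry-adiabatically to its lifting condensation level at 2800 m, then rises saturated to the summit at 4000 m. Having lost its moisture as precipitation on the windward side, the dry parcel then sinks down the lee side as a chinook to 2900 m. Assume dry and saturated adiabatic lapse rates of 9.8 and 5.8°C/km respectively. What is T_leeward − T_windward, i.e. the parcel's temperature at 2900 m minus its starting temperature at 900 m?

900–2800 m, dry: Δz = 1.9 km ⇒ ΔT = -18.62°C; T = 10.98°C
2800–4000 m, saturated: Δz = 1.2 km ⇒ ΔT = -6.96°C; T = 4.02°C
4000–2900 m, dry descent: Δz = 1.1 km ⇒ ΔT = +10.78°C; T = 14.8°C
Net change vs windward start: 14.8 − 29.6 = -14.8°C

-14.8°C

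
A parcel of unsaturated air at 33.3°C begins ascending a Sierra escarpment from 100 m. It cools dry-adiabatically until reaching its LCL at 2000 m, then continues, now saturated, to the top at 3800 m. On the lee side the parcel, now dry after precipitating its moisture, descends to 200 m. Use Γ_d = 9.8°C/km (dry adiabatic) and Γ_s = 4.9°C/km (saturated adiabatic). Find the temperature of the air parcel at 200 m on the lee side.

Dry to 2000 m: -9.8 × 1.9 km = -18.62°C, so T = 14.68°C.
Saturated to 3800 m: -4.9 × 1.8 km = -8.82°C, so T = 5.86°C.
Dry descent to 200 m: +9.8 × 3.6 km = +35.28°C, so T = 41.14°C.

41.14°C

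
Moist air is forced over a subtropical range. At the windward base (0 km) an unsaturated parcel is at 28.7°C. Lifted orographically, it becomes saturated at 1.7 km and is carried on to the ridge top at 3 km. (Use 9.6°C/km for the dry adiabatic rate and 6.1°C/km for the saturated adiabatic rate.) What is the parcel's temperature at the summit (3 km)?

4.45°C

Dry to 1700 m: -9.6 × 1.7 km = -16.32°C, so T = 12.38°C.
Saturated to 3000 m: -6.1 × 1.3 km = -7.93°C, so T = 4.45°C.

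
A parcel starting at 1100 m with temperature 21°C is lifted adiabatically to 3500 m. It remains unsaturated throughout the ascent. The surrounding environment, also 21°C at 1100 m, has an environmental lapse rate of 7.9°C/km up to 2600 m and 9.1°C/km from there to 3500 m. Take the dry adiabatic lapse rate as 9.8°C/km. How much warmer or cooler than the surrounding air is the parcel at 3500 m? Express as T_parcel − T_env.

Parcel:
  Dry to 3500 m: -9.8 × 2.4 km = -23.52°C, so T = -2.52°C.
Environment:
  Environment, lower layer to 2600 m: -7.9 × 1.5 km = -11.85°C, so T = 9.15°C.
  Environment, upper layer to 3500 m: -9.1 × 0.9 km = -8.19°C, so T = 0.96°C.
T_parcel − T_env = -2.52 − 0.96 = -3.48°C

-3.48°C (parcel cooler than environment)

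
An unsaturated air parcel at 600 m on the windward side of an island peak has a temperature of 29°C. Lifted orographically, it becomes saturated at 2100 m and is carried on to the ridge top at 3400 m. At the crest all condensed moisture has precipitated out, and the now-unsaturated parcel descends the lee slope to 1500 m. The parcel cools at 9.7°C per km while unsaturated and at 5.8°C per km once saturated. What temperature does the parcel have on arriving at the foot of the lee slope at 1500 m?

25.34°C

600 → 2100 m (dry, 9.7°C/km): ΔT = -9.7 × 1.5 = -14.55°C → T = 14.45°C
2100 → 3400 m (saturated, 5.8°C/km): ΔT = -5.8 × 1.3 = -7.54°C → T = 6.91°C
3400 → 1500 m (dry descent, 9.7°C/km): ΔT = +9.7 × 1.9 = +18.43°C → T = 25.34°C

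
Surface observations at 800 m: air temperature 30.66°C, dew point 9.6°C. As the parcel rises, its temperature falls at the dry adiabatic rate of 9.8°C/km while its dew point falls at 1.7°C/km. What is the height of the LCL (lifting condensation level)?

T and T_d converge at 9.8 − 1.7 = 8.1°C per km
Height above start = (30.66 − 9.6) / 8.1 = 2.6 km
LCL altitude = 800 m + 2600 m = 3400 m

3400 m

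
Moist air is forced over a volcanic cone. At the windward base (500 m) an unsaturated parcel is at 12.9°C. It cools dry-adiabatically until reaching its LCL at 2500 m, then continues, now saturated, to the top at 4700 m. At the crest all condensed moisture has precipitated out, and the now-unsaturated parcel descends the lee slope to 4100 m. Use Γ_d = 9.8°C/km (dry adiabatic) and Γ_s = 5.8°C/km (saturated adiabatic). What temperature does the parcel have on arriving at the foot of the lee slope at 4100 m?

500–2500 m, dry: Δz = 2 km ⇒ ΔT = -19.6°C; T = -6.7°C
2500–4700 m, saturated: Δz = 2.2 km ⇒ ΔT = -12.76°C; T = -19.46°C
4700–4100 m, dry descent: Δz = 0.6 km ⇒ ΔT = +5.88°C; T = -13.58°C

-13.58°C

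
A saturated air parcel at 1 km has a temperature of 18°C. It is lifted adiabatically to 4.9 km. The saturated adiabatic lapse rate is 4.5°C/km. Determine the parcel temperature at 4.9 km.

From 1000 m to 4900 m (saturated adiabatic): cools by 4.5 × 3.9 = 17.55°C, giving 0.45°C.

0.45°C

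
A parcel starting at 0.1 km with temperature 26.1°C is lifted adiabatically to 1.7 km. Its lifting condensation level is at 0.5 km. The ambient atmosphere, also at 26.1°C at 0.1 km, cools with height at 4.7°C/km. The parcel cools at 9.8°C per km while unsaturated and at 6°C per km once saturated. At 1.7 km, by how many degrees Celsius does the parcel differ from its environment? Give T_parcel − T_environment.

Parcel:
  Dry to 500 m: -9.8 × 0.4 km = -3.92°C, so T = 22.18°C.
  Saturated to 1700 m: -6 × 1.2 km = -7.2°C, so T = 14.98°C.
Environment:
  Environment to 1700 m: -4.7 × 1.6 km = -7.52°C, so T = 18.58°C.
T_parcel − T_env = 14.98 − 18.58 = -3.6°C

-3.6°C (parcel cooler than environment)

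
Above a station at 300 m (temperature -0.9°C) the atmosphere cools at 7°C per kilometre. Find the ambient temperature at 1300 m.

From 300 m to 1300 m (environmental): cools by 7 × 1 = 7°C, giving -7.9°C.

-7.9°C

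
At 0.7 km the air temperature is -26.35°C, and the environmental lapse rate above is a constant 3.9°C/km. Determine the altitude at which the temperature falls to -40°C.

Height above start = (-26.35 − (-40)) / 3.9 = 3.5 km
Altitude = 700 m + 3500 m = 4200 m

4.2 km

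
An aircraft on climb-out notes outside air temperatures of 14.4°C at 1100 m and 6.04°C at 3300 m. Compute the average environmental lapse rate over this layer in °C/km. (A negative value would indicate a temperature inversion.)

Γ = −ΔT/Δz = (14.4 − 6.04) / (3300 − 1100) m
  = 8.36°C / 2.2 km = 3.8°C/km

3.8°C/km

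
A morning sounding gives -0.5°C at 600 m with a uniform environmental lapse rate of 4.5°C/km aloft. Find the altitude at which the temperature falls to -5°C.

Height above start = (-0.5 − (-5)) / 4.5 = 1 km
Altitude = 600 m + 1000 m = 1600 m

1600 m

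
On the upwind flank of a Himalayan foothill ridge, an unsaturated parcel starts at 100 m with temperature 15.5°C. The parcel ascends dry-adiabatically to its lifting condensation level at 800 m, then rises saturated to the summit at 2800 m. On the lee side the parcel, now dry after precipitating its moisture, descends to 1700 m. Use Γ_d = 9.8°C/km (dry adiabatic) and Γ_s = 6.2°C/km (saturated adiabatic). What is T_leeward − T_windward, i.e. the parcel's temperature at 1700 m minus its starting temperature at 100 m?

Dry to 800 m: -9.8 × 0.7 km = -6.86°C, so T = 8.64°C.
Saturated to 2800 m: -6.2 × 2 km = -12.4°C, so T = -3.76°C.
Dry descent to 1700 m: +9.8 × 1.1 km = +10.78°C, so T = 7.02°C.
Net change vs windward start: 7.02 − 15.5 = -8.48°C

-8.48°C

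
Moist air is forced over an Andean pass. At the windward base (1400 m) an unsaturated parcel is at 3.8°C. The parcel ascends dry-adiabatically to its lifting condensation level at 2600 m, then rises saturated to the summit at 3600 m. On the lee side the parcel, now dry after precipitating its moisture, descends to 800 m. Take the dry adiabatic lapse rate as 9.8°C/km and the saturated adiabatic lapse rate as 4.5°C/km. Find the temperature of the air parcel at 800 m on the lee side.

From 1400 m to 2600 m (dry): cools by 9.8 × 1.2 = 11.76°C, giving -7.96°C.
From 2600 m to 3600 m (saturated): cools by 4.5 × 1 = 4.5°C, giving -12.46°C.
From 3600 m to 800 m (dry descent): warms by 9.8 × 2.8 = 27.44°C, giving 14.98°C.

14.98°C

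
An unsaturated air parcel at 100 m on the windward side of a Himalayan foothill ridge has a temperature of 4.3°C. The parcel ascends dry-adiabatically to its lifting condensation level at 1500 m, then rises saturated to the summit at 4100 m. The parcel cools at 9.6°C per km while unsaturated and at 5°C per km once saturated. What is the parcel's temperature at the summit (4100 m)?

Dry to 1500 m: -9.6 × 1.4 km = -13.44°C, so T = -9.14°C.
Saturated to 4100 m: -5 × 2.6 km = -13°C, so T = -22.14°C.

-22.14°C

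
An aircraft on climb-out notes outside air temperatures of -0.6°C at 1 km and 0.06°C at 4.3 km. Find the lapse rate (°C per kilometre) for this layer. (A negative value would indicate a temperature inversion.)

-0.2°C/km

Γ = −ΔT/Δz = (-0.6 − 0.06) / (4300 − 1000) m
  = -0.66°C / 3.3 km = -0.2°C/km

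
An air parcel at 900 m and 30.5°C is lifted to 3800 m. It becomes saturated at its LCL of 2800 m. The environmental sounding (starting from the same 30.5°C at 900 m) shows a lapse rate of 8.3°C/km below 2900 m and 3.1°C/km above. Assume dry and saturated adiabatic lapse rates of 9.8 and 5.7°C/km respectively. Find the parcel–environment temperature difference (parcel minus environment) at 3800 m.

Parcel:
  From 900 m to 2800 m (dry): cools by 9.8 × 1.9 = 18.62°C, giving 11.88°C.
  From 2800 m to 3800 m (saturated): cools by 5.7 × 1 = 5.7°C, giving 6.18°C.
Environment:
  From 900 m to 2900 m (environment, lower layer): cools by 8.3 × 2 = 16.6°C, giving 13.9°C.
  From 2900 m to 3800 m (environment, upper layer): cools by 3.1 × 0.9 = 2.79°C, giving 11.11°C.
T_parcel − T_env = 6.18 − 11.11 = -4.93°C

-4.93°C (parcel cooler than environment)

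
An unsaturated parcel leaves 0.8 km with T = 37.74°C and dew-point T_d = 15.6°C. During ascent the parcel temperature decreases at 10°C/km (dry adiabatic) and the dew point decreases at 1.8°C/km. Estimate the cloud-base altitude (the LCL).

T and T_d converge at 10 − 1.8 = 8.2°C per km
Height above start = (37.74 − 15.6) / 8.2 = 2.7 km
LCL altitude = 800 m + 2700 m = 3500 m

3.5 km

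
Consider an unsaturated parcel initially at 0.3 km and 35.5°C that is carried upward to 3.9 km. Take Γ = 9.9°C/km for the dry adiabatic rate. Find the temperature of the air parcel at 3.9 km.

-0.14°C

From 300 m to 3900 m (dry adiabatic): cools by 9.9 × 3.6 = 35.64°C, giving -0.14°C.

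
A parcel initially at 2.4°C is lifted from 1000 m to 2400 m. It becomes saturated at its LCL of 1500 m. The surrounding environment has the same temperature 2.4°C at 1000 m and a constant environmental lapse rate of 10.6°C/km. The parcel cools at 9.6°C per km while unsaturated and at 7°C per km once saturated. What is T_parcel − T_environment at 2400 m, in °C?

Parcel:
  1000 → 1500 m (dry, 9.6°C/km): ΔT = -9.6 × 0.5 = -4.8°C → T = -2.4°C
  1500 → 2400 m (saturated, 7°C/km): ΔT = -7 × 0.9 = -6.3°C → T = -8.7°C
Environment:
  1000 → 2400 m (environment, 10.6°C/km): ΔT = -10.6 × 1.4 = -14.84°C → T = -12.44°C
T_parcel − T_env = -8.7 − (-12.44) = +3.74°C

+3.74°C (parcel warmer than environment)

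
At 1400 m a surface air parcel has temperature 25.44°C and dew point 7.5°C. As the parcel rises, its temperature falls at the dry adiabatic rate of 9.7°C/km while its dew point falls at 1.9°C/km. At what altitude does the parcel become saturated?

T and T_d converge at 9.7 − 1.9 = 7.8°C per km
Height above start = (25.44 − 7.5) / 7.8 = 2.3 km
LCL altitude = 1400 m + 2300 m = 3700 m

3700 m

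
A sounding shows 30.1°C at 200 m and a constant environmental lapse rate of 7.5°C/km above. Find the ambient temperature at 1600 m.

19.6°C

Environmental to 1600 m: -7.5 × 1.4 km = -10.5°C, so T = 19.6°C.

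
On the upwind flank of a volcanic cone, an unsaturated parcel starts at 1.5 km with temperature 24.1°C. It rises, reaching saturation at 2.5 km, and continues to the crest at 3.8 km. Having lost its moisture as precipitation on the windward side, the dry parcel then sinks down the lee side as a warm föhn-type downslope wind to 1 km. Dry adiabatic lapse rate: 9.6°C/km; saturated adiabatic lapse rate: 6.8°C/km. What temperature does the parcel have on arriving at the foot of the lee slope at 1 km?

1500 → 2500 m (dry, 9.6°C/km): ΔT = -9.6 × 1 = -9.6°C → T = 14.5°C
2500 → 3800 m (saturated, 6.8°C/km): ΔT = -6.8 × 1.3 = -8.84°C → T = 5.66°C
3800 → 1000 m (dry descent, 9.6°C/km): ΔT = +9.6 × 2.8 = +26.88°C → T = 32.54°C

32.54°C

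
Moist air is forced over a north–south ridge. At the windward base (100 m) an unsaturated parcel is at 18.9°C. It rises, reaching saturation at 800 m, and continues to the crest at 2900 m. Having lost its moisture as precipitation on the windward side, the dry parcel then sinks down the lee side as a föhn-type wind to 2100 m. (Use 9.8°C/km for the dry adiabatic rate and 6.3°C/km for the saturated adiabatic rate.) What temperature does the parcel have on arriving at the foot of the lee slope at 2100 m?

6.65°C

From 100 m to 800 m (dry): cools by 9.8 × 0.7 = 6.86°C, giving 12.04°C.
From 800 m to 2900 m (saturated): cools by 6.3 × 2.1 = 13.23°C, giving -1.19°C.
From 2900 m to 2100 m (dry descent): warms by 9.8 × 0.8 = 7.84°C, giving 6.65°C.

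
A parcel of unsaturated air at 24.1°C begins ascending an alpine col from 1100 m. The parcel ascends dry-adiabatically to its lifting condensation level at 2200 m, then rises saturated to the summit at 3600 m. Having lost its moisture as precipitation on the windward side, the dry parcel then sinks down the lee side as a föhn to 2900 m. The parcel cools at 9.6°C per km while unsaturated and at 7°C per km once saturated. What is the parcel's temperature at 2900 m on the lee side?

1100–2200 m, dry: Δz = 1.1 km ⇒ ΔT = -10.56°C; T = 13.54°C
2200–3600 m, saturated: Δz = 1.4 km ⇒ ΔT = -9.8°C; T = 3.74°C
3600–2900 m, dry descent: Δz = 0.7 km ⇒ ΔT = +6.72°C; T = 10.46°C

10.46°C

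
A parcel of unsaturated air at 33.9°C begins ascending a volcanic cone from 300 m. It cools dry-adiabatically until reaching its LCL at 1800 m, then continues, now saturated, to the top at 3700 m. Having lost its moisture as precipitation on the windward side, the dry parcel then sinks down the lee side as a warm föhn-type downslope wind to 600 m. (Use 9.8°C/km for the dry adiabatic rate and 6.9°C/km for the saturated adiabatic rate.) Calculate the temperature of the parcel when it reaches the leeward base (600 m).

Dry to 1800 m: -9.8 × 1.5 km = -14.7°C, so T = 19.2°C.
Saturated to 3700 m: -6.9 × 1.9 km = -13.11°C, so T = 6.09°C.
Dry descent to 600 m: +9.8 × 3.1 km = +30.38°C, so T = 36.47°C.

36.47°C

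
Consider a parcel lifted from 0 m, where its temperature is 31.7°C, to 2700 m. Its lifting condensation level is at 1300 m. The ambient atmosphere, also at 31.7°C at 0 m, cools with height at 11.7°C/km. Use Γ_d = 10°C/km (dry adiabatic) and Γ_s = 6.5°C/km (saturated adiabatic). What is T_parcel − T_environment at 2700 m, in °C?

+9.49°C (parcel warmer than environment)

Parcel:
  0–1300 m, dry: Δz = 1.3 km ⇒ ΔT = -13°C; T = 18.7°C
  1300–2700 m, saturated: Δz = 1.4 km ⇒ ΔT = -9.1°C; T = 9.6°C
Environment:
  0–2700 m, environment: Δz = 2.7 km ⇒ ΔT = -31.59°C; T = 0.11°C
T_parcel − T_env = 9.6 − 0.11 = +9.49°C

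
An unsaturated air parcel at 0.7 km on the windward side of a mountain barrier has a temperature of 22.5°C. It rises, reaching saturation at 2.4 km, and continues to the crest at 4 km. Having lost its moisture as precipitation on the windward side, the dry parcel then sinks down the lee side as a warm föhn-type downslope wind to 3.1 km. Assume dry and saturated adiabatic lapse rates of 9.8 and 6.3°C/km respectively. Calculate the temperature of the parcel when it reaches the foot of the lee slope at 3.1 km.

Dry to 2400 m: -9.8 × 1.7 km = -16.66°C, so T = 5.84°C.
Saturated to 4000 m: -6.3 × 1.6 km = -10.08°C, so T = -4.24°C.
Dry descent to 3100 m: +9.8 × 0.9 km = +8.82°C, so T = 4.58°C.

4.58°C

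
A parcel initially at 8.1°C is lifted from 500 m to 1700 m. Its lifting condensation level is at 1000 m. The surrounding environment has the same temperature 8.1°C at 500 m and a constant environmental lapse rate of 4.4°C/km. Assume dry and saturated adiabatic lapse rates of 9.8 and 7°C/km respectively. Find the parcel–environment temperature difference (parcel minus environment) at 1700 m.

Parcel:
  Dry to 1000 m: -9.8 × 0.5 km = -4.9°C, so T = 3.2°C.
  Saturated to 1700 m: -7 × 0.7 km = -4.9°C, so T = -1.7°C.
Environment:
  Environment to 1700 m: -4.4 × 1.2 km = -5.28°C, so T = 2.82°C.
T_parcel − T_env = -1.7 − 2.82 = -4.52°C

-4.52°C (parcel cooler than environment)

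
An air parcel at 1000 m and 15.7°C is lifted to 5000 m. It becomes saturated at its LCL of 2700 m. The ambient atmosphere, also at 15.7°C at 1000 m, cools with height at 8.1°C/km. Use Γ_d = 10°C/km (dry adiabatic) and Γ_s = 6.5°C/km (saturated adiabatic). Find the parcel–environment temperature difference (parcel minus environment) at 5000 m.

+0.45°C (parcel warmer than environment)

Parcel:
  Dry to 2700 m: -10 × 1.7 km = -17°C, so T = -1.3°C.
  Saturated to 5000 m: -6.5 × 2.3 km = -14.95°C, so T = -16.25°C.
Environment:
  Environment to 5000 m: -8.1 × 4 km = -32.4°C, so T = -16.7°C.
T_parcel − T_env = -16.25 − (-16.7) = +0.45°C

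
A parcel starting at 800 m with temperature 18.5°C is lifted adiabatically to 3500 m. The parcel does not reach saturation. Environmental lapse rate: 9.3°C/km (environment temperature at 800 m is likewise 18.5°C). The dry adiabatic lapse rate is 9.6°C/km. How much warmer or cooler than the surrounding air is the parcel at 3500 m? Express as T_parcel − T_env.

Parcel:
  800 → 3500 m (dry, 9.6°C/km): ΔT = -9.6 × 2.7 = -25.92°C → T = -7.42°C
Environment:
  800 → 3500 m (environment, 9.3°C/km): ΔT = -9.3 × 2.7 = -25.11°C → T = -6.61°C
T_parcel − T_env = -7.42 − (-6.61) = -0.81°C

-0.81°C (parcel cooler than environment)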